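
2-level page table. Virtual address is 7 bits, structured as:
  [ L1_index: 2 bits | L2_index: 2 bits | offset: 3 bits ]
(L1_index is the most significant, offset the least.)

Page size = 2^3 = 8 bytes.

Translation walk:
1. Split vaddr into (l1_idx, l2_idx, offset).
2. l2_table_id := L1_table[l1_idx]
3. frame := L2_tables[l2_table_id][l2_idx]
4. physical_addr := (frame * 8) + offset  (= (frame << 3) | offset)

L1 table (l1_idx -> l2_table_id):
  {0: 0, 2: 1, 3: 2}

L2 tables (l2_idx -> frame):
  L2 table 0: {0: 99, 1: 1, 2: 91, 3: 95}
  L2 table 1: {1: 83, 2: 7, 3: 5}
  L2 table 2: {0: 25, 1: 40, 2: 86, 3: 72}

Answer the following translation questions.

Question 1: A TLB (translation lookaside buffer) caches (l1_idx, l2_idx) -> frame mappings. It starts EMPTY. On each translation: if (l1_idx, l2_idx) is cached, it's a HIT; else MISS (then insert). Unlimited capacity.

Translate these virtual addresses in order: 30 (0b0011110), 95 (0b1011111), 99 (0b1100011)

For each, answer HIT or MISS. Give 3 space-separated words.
vaddr=30: (0,3) not in TLB -> MISS, insert
vaddr=95: (2,3) not in TLB -> MISS, insert
vaddr=99: (3,0) not in TLB -> MISS, insert

Answer: MISS MISS MISS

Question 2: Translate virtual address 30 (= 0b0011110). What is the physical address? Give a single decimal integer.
Answer: 766

Derivation:
vaddr = 30 = 0b0011110
Split: l1_idx=0, l2_idx=3, offset=6
L1[0] = 0
L2[0][3] = 95
paddr = 95 * 8 + 6 = 766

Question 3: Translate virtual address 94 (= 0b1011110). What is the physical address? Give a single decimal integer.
vaddr = 94 = 0b1011110
Split: l1_idx=2, l2_idx=3, offset=6
L1[2] = 1
L2[1][3] = 5
paddr = 5 * 8 + 6 = 46

Answer: 46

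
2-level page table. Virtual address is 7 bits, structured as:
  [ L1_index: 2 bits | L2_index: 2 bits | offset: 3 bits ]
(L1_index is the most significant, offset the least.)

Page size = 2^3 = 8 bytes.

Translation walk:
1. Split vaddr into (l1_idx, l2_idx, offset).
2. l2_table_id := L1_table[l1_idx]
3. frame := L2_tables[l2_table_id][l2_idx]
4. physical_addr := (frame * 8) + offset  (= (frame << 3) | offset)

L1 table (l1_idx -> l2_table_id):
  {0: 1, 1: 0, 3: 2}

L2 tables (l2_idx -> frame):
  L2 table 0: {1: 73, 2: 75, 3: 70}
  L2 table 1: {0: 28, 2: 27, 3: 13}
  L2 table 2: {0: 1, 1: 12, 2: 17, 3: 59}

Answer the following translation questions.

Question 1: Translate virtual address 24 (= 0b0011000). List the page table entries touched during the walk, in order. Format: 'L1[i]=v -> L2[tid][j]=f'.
Answer: L1[0]=1 -> L2[1][3]=13

Derivation:
vaddr = 24 = 0b0011000
Split: l1_idx=0, l2_idx=3, offset=0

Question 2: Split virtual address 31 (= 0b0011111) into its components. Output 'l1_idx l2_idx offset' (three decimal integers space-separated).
vaddr = 31 = 0b0011111
  top 2 bits -> l1_idx = 0
  next 2 bits -> l2_idx = 3
  bottom 3 bits -> offset = 7

Answer: 0 3 7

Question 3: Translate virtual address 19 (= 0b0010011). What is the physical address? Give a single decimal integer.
Answer: 219

Derivation:
vaddr = 19 = 0b0010011
Split: l1_idx=0, l2_idx=2, offset=3
L1[0] = 1
L2[1][2] = 27
paddr = 27 * 8 + 3 = 219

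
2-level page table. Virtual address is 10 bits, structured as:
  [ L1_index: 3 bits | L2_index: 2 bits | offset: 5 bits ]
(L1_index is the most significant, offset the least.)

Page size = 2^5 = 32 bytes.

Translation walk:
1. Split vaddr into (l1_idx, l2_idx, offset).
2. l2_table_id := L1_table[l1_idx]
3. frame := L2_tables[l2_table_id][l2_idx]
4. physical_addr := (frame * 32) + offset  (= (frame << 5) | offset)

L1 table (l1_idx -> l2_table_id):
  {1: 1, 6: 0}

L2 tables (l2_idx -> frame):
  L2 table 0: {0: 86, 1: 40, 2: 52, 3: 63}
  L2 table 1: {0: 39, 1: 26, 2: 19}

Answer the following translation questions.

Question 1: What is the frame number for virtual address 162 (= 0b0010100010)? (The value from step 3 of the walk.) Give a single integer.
Answer: 26

Derivation:
vaddr = 162: l1_idx=1, l2_idx=1
L1[1] = 1; L2[1][1] = 26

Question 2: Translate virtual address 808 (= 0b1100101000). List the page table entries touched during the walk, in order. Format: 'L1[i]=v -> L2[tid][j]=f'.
vaddr = 808 = 0b1100101000
Split: l1_idx=6, l2_idx=1, offset=8

Answer: L1[6]=0 -> L2[0][1]=40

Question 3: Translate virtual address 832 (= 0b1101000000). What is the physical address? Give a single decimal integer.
vaddr = 832 = 0b1101000000
Split: l1_idx=6, l2_idx=2, offset=0
L1[6] = 0
L2[0][2] = 52
paddr = 52 * 32 + 0 = 1664

Answer: 1664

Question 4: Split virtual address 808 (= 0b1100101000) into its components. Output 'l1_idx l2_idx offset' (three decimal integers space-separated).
Answer: 6 1 8

Derivation:
vaddr = 808 = 0b1100101000
  top 3 bits -> l1_idx = 6
  next 2 bits -> l2_idx = 1
  bottom 5 bits -> offset = 8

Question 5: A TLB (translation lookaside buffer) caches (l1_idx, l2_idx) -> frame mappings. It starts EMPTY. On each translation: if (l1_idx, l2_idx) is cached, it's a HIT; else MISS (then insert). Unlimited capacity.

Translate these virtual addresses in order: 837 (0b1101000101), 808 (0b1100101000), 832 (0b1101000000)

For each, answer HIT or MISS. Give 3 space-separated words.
Answer: MISS MISS HIT

Derivation:
vaddr=837: (6,2) not in TLB -> MISS, insert
vaddr=808: (6,1) not in TLB -> MISS, insert
vaddr=832: (6,2) in TLB -> HIT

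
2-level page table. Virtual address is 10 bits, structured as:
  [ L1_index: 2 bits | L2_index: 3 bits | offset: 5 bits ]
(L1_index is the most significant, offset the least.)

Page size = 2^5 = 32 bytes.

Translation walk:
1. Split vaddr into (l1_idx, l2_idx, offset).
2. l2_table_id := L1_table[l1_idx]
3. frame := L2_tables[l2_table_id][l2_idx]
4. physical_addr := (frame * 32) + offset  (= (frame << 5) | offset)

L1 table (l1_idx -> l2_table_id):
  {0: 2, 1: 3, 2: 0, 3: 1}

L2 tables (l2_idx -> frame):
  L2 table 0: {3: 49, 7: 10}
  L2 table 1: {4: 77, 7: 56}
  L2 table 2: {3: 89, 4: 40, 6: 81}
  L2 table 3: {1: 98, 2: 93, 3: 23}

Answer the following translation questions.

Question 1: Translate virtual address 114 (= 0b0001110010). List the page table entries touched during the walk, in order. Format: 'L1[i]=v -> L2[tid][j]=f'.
vaddr = 114 = 0b0001110010
Split: l1_idx=0, l2_idx=3, offset=18

Answer: L1[0]=2 -> L2[2][3]=89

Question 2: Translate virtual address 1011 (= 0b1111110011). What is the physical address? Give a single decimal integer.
Answer: 1811

Derivation:
vaddr = 1011 = 0b1111110011
Split: l1_idx=3, l2_idx=7, offset=19
L1[3] = 1
L2[1][7] = 56
paddr = 56 * 32 + 19 = 1811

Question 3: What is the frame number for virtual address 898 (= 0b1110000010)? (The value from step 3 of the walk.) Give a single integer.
Answer: 77

Derivation:
vaddr = 898: l1_idx=3, l2_idx=4
L1[3] = 1; L2[1][4] = 77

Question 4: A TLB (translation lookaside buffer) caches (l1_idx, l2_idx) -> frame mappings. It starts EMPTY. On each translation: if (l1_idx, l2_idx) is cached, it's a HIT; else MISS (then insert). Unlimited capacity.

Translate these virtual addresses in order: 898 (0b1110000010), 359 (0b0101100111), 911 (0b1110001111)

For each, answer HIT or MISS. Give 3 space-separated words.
Answer: MISS MISS HIT

Derivation:
vaddr=898: (3,4) not in TLB -> MISS, insert
vaddr=359: (1,3) not in TLB -> MISS, insert
vaddr=911: (3,4) in TLB -> HIT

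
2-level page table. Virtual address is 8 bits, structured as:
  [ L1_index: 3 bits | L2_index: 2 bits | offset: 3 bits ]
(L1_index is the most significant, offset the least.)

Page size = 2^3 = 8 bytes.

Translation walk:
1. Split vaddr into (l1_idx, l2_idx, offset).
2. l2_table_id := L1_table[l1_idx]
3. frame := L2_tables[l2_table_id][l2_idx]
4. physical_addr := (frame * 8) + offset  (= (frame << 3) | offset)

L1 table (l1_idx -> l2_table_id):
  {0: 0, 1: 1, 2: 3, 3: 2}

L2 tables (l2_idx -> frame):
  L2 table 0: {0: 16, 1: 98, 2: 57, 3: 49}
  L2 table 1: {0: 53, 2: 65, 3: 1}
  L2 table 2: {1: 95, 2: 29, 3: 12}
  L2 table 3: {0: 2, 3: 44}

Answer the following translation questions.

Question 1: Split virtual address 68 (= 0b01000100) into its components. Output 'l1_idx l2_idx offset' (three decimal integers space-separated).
Answer: 2 0 4

Derivation:
vaddr = 68 = 0b01000100
  top 3 bits -> l1_idx = 2
  next 2 bits -> l2_idx = 0
  bottom 3 bits -> offset = 4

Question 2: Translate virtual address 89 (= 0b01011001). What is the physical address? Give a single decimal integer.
vaddr = 89 = 0b01011001
Split: l1_idx=2, l2_idx=3, offset=1
L1[2] = 3
L2[3][3] = 44
paddr = 44 * 8 + 1 = 353

Answer: 353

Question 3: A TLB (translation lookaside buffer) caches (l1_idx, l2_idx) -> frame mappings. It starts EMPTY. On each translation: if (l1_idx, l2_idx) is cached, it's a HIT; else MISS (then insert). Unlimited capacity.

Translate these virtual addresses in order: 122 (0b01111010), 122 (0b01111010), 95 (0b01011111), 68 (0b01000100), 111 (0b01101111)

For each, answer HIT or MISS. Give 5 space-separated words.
vaddr=122: (3,3) not in TLB -> MISS, insert
vaddr=122: (3,3) in TLB -> HIT
vaddr=95: (2,3) not in TLB -> MISS, insert
vaddr=68: (2,0) not in TLB -> MISS, insert
vaddr=111: (3,1) not in TLB -> MISS, insert

Answer: MISS HIT MISS MISS MISS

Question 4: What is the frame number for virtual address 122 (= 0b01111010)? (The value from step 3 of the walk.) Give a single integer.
vaddr = 122: l1_idx=3, l2_idx=3
L1[3] = 2; L2[2][3] = 12

Answer: 12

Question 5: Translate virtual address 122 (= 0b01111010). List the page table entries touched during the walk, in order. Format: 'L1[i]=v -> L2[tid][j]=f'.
Answer: L1[3]=2 -> L2[2][3]=12

Derivation:
vaddr = 122 = 0b01111010
Split: l1_idx=3, l2_idx=3, offset=2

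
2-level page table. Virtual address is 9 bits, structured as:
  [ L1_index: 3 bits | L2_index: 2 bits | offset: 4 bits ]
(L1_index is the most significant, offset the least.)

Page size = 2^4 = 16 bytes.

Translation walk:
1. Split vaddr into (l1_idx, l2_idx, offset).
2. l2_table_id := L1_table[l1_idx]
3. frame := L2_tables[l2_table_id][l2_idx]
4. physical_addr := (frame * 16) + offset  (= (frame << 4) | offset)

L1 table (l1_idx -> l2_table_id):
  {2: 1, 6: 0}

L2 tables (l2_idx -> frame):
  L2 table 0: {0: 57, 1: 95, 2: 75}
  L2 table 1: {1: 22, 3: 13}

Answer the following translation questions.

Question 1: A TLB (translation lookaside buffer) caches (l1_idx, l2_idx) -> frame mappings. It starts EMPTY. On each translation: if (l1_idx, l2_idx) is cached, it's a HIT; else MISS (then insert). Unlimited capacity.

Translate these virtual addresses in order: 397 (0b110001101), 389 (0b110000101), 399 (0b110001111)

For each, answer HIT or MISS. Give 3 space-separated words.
Answer: MISS HIT HIT

Derivation:
vaddr=397: (6,0) not in TLB -> MISS, insert
vaddr=389: (6,0) in TLB -> HIT
vaddr=399: (6,0) in TLB -> HIT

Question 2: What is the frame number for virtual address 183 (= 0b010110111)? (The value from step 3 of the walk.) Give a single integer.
vaddr = 183: l1_idx=2, l2_idx=3
L1[2] = 1; L2[1][3] = 13

Answer: 13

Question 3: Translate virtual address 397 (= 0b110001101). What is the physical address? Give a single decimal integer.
vaddr = 397 = 0b110001101
Split: l1_idx=6, l2_idx=0, offset=13
L1[6] = 0
L2[0][0] = 57
paddr = 57 * 16 + 13 = 925

Answer: 925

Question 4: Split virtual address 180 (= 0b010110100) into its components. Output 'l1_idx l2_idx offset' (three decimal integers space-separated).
vaddr = 180 = 0b010110100
  top 3 bits -> l1_idx = 2
  next 2 bits -> l2_idx = 3
  bottom 4 bits -> offset = 4

Answer: 2 3 4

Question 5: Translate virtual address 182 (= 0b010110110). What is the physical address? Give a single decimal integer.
Answer: 214

Derivation:
vaddr = 182 = 0b010110110
Split: l1_idx=2, l2_idx=3, offset=6
L1[2] = 1
L2[1][3] = 13
paddr = 13 * 16 + 6 = 214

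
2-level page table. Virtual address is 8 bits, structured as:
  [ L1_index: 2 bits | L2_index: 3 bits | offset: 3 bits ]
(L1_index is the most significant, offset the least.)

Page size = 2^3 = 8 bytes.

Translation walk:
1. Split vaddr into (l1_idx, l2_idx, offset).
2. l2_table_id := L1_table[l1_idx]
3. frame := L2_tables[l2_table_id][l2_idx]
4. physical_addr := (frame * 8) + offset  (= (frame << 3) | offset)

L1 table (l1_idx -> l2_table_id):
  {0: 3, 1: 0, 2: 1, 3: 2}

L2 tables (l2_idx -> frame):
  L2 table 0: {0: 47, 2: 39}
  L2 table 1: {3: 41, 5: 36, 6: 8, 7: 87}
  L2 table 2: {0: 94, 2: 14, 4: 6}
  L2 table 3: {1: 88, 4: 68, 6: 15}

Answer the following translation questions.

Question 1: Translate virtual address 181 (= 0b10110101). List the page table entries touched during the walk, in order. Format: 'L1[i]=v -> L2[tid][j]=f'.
Answer: L1[2]=1 -> L2[1][6]=8

Derivation:
vaddr = 181 = 0b10110101
Split: l1_idx=2, l2_idx=6, offset=5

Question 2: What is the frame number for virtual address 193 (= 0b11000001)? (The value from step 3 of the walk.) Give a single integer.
vaddr = 193: l1_idx=3, l2_idx=0
L1[3] = 2; L2[2][0] = 94

Answer: 94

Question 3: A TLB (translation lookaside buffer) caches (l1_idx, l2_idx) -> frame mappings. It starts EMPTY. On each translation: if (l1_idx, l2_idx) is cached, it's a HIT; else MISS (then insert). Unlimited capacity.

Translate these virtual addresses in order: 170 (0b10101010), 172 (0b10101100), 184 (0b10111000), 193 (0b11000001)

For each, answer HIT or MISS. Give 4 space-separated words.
vaddr=170: (2,5) not in TLB -> MISS, insert
vaddr=172: (2,5) in TLB -> HIT
vaddr=184: (2,7) not in TLB -> MISS, insert
vaddr=193: (3,0) not in TLB -> MISS, insert

Answer: MISS HIT MISS MISS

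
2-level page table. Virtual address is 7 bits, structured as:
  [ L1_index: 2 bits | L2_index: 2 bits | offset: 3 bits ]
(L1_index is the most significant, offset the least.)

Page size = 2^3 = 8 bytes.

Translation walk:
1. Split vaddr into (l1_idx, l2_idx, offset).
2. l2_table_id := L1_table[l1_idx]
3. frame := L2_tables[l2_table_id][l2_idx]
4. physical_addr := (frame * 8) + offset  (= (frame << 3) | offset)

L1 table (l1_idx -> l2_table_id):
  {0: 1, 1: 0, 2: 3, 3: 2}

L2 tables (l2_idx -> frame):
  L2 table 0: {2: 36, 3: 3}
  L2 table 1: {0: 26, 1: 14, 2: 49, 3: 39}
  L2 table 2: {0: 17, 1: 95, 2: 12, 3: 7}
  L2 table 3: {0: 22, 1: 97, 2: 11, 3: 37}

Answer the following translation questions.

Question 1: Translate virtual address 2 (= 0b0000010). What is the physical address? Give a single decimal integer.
Answer: 210

Derivation:
vaddr = 2 = 0b0000010
Split: l1_idx=0, l2_idx=0, offset=2
L1[0] = 1
L2[1][0] = 26
paddr = 26 * 8 + 2 = 210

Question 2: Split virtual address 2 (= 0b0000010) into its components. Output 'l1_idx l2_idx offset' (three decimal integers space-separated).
Answer: 0 0 2

Derivation:
vaddr = 2 = 0b0000010
  top 2 bits -> l1_idx = 0
  next 2 bits -> l2_idx = 0
  bottom 3 bits -> offset = 2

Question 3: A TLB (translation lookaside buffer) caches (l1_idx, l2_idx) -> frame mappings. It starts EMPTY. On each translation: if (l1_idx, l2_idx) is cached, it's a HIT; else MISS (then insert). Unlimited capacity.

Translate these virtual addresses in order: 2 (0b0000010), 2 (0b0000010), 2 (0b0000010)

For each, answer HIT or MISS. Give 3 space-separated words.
Answer: MISS HIT HIT

Derivation:
vaddr=2: (0,0) not in TLB -> MISS, insert
vaddr=2: (0,0) in TLB -> HIT
vaddr=2: (0,0) in TLB -> HIT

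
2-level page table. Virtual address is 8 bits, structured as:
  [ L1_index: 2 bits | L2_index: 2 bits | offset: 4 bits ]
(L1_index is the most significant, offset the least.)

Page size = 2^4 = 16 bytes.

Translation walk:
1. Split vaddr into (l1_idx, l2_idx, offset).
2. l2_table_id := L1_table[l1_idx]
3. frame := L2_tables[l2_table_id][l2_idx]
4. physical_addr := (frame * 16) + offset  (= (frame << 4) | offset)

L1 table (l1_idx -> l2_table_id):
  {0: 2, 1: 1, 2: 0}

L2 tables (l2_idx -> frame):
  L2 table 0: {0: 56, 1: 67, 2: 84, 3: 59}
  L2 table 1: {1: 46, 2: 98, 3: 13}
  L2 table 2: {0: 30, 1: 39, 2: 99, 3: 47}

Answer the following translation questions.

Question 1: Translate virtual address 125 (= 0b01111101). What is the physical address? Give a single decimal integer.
vaddr = 125 = 0b01111101
Split: l1_idx=1, l2_idx=3, offset=13
L1[1] = 1
L2[1][3] = 13
paddr = 13 * 16 + 13 = 221

Answer: 221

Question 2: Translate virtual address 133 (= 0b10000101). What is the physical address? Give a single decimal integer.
Answer: 901

Derivation:
vaddr = 133 = 0b10000101
Split: l1_idx=2, l2_idx=0, offset=5
L1[2] = 0
L2[0][0] = 56
paddr = 56 * 16 + 5 = 901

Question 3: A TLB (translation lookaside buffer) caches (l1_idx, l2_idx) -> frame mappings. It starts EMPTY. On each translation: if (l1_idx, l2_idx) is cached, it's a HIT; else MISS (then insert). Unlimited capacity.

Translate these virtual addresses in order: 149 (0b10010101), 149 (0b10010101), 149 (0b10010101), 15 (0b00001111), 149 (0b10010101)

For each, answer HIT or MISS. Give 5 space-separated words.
Answer: MISS HIT HIT MISS HIT

Derivation:
vaddr=149: (2,1) not in TLB -> MISS, insert
vaddr=149: (2,1) in TLB -> HIT
vaddr=149: (2,1) in TLB -> HIT
vaddr=15: (0,0) not in TLB -> MISS, insert
vaddr=149: (2,1) in TLB -> HIT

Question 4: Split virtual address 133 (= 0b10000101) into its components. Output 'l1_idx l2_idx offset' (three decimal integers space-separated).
vaddr = 133 = 0b10000101
  top 2 bits -> l1_idx = 2
  next 2 bits -> l2_idx = 0
  bottom 4 bits -> offset = 5

Answer: 2 0 5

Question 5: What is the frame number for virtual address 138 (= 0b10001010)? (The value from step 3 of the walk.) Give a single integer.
Answer: 56

Derivation:
vaddr = 138: l1_idx=2, l2_idx=0
L1[2] = 0; L2[0][0] = 56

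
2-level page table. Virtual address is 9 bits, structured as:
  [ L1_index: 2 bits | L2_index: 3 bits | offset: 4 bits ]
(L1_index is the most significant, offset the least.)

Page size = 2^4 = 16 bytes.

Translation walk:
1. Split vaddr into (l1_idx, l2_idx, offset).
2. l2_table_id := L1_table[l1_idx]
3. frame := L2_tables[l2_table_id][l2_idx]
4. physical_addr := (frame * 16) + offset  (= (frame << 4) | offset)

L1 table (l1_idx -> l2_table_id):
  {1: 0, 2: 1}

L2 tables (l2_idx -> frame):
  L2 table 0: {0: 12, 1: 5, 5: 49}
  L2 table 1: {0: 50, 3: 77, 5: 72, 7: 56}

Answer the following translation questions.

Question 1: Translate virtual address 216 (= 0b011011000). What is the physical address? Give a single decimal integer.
vaddr = 216 = 0b011011000
Split: l1_idx=1, l2_idx=5, offset=8
L1[1] = 0
L2[0][5] = 49
paddr = 49 * 16 + 8 = 792

Answer: 792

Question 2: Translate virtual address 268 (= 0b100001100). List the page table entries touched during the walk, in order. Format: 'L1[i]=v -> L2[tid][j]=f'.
Answer: L1[2]=1 -> L2[1][0]=50

Derivation:
vaddr = 268 = 0b100001100
Split: l1_idx=2, l2_idx=0, offset=12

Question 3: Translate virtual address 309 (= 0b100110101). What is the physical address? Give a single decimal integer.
vaddr = 309 = 0b100110101
Split: l1_idx=2, l2_idx=3, offset=5
L1[2] = 1
L2[1][3] = 77
paddr = 77 * 16 + 5 = 1237

Answer: 1237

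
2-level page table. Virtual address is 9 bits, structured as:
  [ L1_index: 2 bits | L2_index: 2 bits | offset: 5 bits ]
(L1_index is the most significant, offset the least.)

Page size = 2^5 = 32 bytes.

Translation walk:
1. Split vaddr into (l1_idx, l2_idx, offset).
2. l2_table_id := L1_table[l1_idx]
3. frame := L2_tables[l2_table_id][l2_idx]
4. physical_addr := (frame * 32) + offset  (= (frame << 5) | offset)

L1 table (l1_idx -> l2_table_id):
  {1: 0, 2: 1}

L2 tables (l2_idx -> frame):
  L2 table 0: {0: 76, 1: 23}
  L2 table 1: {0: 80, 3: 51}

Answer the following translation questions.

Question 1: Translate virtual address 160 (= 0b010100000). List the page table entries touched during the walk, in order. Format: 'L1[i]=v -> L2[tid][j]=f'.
Answer: L1[1]=0 -> L2[0][1]=23

Derivation:
vaddr = 160 = 0b010100000
Split: l1_idx=1, l2_idx=1, offset=0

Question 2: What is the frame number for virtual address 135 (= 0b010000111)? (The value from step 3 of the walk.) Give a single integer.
vaddr = 135: l1_idx=1, l2_idx=0
L1[1] = 0; L2[0][0] = 76

Answer: 76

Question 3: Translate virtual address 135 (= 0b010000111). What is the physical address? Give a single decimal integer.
vaddr = 135 = 0b010000111
Split: l1_idx=1, l2_idx=0, offset=7
L1[1] = 0
L2[0][0] = 76
paddr = 76 * 32 + 7 = 2439

Answer: 2439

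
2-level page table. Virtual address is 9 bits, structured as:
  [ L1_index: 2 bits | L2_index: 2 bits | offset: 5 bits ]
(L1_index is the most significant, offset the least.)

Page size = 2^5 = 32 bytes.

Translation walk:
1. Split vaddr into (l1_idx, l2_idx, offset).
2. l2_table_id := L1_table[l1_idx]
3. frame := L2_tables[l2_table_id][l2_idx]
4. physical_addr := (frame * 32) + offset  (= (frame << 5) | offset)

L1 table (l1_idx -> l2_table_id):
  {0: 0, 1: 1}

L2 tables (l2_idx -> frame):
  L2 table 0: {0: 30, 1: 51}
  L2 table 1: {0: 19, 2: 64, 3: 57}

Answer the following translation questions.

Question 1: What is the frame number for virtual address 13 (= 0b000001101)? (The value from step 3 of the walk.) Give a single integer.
vaddr = 13: l1_idx=0, l2_idx=0
L1[0] = 0; L2[0][0] = 30

Answer: 30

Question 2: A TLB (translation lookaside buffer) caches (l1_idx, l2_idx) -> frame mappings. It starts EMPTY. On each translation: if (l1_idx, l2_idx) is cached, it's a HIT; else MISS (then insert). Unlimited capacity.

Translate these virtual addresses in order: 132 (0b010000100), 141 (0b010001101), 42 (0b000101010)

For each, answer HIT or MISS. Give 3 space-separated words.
vaddr=132: (1,0) not in TLB -> MISS, insert
vaddr=141: (1,0) in TLB -> HIT
vaddr=42: (0,1) not in TLB -> MISS, insert

Answer: MISS HIT MISS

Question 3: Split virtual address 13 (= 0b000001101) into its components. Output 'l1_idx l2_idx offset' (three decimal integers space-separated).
Answer: 0 0 13

Derivation:
vaddr = 13 = 0b000001101
  top 2 bits -> l1_idx = 0
  next 2 bits -> l2_idx = 0
  bottom 5 bits -> offset = 13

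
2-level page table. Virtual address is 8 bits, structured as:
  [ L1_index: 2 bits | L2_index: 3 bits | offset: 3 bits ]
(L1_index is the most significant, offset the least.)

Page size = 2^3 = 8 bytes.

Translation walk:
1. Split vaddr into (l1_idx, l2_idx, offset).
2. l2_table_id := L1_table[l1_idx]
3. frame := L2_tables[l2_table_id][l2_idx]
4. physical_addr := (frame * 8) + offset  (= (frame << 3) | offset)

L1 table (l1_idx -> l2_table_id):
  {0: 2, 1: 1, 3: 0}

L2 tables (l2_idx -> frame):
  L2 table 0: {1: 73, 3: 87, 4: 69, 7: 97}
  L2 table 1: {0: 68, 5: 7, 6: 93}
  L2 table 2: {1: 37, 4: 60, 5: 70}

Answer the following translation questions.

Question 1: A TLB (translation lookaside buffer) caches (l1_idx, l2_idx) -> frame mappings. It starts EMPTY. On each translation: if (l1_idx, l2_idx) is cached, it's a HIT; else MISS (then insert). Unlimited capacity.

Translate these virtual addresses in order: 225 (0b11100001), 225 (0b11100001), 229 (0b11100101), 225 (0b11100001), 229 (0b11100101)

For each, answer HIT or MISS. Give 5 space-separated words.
Answer: MISS HIT HIT HIT HIT

Derivation:
vaddr=225: (3,4) not in TLB -> MISS, insert
vaddr=225: (3,4) in TLB -> HIT
vaddr=229: (3,4) in TLB -> HIT
vaddr=225: (3,4) in TLB -> HIT
vaddr=229: (3,4) in TLB -> HIT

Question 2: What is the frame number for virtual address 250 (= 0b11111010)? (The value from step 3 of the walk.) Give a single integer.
Answer: 97

Derivation:
vaddr = 250: l1_idx=3, l2_idx=7
L1[3] = 0; L2[0][7] = 97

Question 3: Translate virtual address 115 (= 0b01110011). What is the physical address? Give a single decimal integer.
vaddr = 115 = 0b01110011
Split: l1_idx=1, l2_idx=6, offset=3
L1[1] = 1
L2[1][6] = 93
paddr = 93 * 8 + 3 = 747

Answer: 747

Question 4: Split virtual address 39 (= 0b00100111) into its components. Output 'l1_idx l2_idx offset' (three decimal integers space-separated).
Answer: 0 4 7

Derivation:
vaddr = 39 = 0b00100111
  top 2 bits -> l1_idx = 0
  next 3 bits -> l2_idx = 4
  bottom 3 bits -> offset = 7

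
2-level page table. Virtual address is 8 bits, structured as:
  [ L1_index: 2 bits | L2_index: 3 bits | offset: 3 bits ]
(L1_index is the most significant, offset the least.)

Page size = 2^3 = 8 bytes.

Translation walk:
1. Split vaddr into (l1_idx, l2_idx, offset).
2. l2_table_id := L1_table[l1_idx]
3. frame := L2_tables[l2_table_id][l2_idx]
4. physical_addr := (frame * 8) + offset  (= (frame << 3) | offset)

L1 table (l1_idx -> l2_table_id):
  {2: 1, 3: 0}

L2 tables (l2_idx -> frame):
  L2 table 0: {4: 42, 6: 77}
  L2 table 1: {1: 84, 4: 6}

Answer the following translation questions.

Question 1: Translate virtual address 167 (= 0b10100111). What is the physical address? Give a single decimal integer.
vaddr = 167 = 0b10100111
Split: l1_idx=2, l2_idx=4, offset=7
L1[2] = 1
L2[1][4] = 6
paddr = 6 * 8 + 7 = 55

Answer: 55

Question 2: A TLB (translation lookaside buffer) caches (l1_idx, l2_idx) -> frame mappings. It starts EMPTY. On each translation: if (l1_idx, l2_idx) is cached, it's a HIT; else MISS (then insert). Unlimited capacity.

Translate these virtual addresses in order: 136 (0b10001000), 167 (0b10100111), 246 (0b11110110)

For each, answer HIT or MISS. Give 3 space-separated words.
vaddr=136: (2,1) not in TLB -> MISS, insert
vaddr=167: (2,4) not in TLB -> MISS, insert
vaddr=246: (3,6) not in TLB -> MISS, insert

Answer: MISS MISS MISS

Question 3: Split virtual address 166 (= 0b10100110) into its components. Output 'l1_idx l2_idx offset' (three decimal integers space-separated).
vaddr = 166 = 0b10100110
  top 2 bits -> l1_idx = 2
  next 3 bits -> l2_idx = 4
  bottom 3 bits -> offset = 6

Answer: 2 4 6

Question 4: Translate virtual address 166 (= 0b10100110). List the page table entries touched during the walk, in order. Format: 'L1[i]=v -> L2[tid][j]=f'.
Answer: L1[2]=1 -> L2[1][4]=6

Derivation:
vaddr = 166 = 0b10100110
Split: l1_idx=2, l2_idx=4, offset=6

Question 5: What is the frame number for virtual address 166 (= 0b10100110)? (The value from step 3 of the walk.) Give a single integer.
vaddr = 166: l1_idx=2, l2_idx=4
L1[2] = 1; L2[1][4] = 6

Answer: 6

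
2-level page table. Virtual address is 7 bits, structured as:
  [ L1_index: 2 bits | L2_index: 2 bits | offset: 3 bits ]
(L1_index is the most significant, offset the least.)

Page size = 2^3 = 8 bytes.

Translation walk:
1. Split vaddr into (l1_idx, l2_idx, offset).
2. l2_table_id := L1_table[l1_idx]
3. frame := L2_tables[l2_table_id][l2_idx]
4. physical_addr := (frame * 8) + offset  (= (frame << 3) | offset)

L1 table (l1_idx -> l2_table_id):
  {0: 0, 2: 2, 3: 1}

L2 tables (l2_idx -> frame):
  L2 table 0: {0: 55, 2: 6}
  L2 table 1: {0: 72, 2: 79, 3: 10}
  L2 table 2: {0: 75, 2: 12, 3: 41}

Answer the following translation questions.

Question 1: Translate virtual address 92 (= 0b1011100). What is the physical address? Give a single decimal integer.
Answer: 332

Derivation:
vaddr = 92 = 0b1011100
Split: l1_idx=2, l2_idx=3, offset=4
L1[2] = 2
L2[2][3] = 41
paddr = 41 * 8 + 4 = 332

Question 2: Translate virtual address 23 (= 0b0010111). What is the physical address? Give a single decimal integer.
vaddr = 23 = 0b0010111
Split: l1_idx=0, l2_idx=2, offset=7
L1[0] = 0
L2[0][2] = 6
paddr = 6 * 8 + 7 = 55

Answer: 55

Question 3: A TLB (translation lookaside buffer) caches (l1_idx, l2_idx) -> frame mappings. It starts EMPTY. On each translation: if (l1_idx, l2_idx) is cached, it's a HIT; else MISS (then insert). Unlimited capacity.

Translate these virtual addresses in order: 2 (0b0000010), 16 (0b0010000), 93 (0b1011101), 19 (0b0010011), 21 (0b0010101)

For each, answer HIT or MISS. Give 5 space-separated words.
Answer: MISS MISS MISS HIT HIT

Derivation:
vaddr=2: (0,0) not in TLB -> MISS, insert
vaddr=16: (0,2) not in TLB -> MISS, insert
vaddr=93: (2,3) not in TLB -> MISS, insert
vaddr=19: (0,2) in TLB -> HIT
vaddr=21: (0,2) in TLB -> HIT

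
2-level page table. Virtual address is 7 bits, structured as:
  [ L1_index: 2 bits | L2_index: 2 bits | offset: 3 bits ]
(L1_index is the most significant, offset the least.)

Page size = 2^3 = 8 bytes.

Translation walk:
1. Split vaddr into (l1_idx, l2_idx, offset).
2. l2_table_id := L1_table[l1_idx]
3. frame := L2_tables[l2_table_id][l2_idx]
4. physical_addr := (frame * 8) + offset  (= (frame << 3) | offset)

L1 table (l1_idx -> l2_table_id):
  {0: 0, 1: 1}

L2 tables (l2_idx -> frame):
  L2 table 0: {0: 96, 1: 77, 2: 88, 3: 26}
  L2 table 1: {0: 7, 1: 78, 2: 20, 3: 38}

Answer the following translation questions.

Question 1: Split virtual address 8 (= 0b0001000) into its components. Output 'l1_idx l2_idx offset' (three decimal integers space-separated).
Answer: 0 1 0

Derivation:
vaddr = 8 = 0b0001000
  top 2 bits -> l1_idx = 0
  next 2 bits -> l2_idx = 1
  bottom 3 bits -> offset = 0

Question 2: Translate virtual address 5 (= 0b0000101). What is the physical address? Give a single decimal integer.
vaddr = 5 = 0b0000101
Split: l1_idx=0, l2_idx=0, offset=5
L1[0] = 0
L2[0][0] = 96
paddr = 96 * 8 + 5 = 773

Answer: 773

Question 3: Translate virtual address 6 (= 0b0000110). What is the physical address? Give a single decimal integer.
Answer: 774

Derivation:
vaddr = 6 = 0b0000110
Split: l1_idx=0, l2_idx=0, offset=6
L1[0] = 0
L2[0][0] = 96
paddr = 96 * 8 + 6 = 774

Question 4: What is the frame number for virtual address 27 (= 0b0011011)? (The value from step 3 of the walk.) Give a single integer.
Answer: 26

Derivation:
vaddr = 27: l1_idx=0, l2_idx=3
L1[0] = 0; L2[0][3] = 26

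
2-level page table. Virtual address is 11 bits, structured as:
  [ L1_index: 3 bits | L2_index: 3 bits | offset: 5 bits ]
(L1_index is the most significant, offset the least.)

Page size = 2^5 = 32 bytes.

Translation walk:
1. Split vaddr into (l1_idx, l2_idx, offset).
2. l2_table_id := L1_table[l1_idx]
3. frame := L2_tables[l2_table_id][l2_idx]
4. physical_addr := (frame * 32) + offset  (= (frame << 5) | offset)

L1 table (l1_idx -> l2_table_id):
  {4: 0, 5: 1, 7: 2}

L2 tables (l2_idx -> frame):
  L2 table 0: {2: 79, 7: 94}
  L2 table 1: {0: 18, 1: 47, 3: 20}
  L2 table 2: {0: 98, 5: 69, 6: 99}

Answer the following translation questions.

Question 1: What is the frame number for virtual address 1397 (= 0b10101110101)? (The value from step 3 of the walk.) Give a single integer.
vaddr = 1397: l1_idx=5, l2_idx=3
L1[5] = 1; L2[1][3] = 20

Answer: 20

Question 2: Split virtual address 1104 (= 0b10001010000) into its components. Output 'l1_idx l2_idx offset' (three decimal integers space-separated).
vaddr = 1104 = 0b10001010000
  top 3 bits -> l1_idx = 4
  next 3 bits -> l2_idx = 2
  bottom 5 bits -> offset = 16

Answer: 4 2 16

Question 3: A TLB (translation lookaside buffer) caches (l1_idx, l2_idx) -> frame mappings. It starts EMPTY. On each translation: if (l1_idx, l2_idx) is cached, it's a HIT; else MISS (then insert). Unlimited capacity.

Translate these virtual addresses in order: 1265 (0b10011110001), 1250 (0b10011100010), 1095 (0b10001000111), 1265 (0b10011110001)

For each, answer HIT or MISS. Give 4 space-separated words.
vaddr=1265: (4,7) not in TLB -> MISS, insert
vaddr=1250: (4,7) in TLB -> HIT
vaddr=1095: (4,2) not in TLB -> MISS, insert
vaddr=1265: (4,7) in TLB -> HIT

Answer: MISS HIT MISS HIT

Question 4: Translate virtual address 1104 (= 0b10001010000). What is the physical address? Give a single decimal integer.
Answer: 2544

Derivation:
vaddr = 1104 = 0b10001010000
Split: l1_idx=4, l2_idx=2, offset=16
L1[4] = 0
L2[0][2] = 79
paddr = 79 * 32 + 16 = 2544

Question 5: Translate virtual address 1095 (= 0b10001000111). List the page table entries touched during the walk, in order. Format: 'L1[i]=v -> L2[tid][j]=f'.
vaddr = 1095 = 0b10001000111
Split: l1_idx=4, l2_idx=2, offset=7

Answer: L1[4]=0 -> L2[0][2]=79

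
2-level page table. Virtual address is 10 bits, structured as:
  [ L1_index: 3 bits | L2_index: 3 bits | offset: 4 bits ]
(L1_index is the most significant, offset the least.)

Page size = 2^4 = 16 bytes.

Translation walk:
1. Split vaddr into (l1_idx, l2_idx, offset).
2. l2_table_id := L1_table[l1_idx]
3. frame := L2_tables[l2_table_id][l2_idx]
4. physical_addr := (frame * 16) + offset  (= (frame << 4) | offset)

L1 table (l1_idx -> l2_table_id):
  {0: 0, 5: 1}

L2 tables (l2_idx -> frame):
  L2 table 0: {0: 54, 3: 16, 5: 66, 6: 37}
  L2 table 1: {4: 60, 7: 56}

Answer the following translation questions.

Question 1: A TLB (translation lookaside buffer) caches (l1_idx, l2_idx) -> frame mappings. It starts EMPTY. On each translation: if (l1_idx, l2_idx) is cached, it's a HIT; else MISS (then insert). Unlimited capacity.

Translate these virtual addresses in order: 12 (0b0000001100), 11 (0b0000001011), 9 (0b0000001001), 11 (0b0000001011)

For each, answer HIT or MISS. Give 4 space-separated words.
vaddr=12: (0,0) not in TLB -> MISS, insert
vaddr=11: (0,0) in TLB -> HIT
vaddr=9: (0,0) in TLB -> HIT
vaddr=11: (0,0) in TLB -> HIT

Answer: MISS HIT HIT HIT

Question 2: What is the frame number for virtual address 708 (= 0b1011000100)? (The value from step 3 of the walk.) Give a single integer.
Answer: 60

Derivation:
vaddr = 708: l1_idx=5, l2_idx=4
L1[5] = 1; L2[1][4] = 60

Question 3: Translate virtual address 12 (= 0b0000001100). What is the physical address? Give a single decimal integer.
vaddr = 12 = 0b0000001100
Split: l1_idx=0, l2_idx=0, offset=12
L1[0] = 0
L2[0][0] = 54
paddr = 54 * 16 + 12 = 876

Answer: 876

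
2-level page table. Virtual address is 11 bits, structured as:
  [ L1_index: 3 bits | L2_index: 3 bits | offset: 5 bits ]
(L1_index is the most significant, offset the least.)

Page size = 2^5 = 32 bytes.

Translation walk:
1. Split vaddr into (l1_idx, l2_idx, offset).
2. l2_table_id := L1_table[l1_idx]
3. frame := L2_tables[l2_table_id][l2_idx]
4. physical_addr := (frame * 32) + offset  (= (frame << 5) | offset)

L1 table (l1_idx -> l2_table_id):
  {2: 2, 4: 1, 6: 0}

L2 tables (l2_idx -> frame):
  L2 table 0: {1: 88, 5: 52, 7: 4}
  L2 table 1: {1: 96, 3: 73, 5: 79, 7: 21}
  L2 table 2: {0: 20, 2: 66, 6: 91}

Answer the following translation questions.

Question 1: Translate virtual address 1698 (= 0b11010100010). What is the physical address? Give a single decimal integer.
Answer: 1666

Derivation:
vaddr = 1698 = 0b11010100010
Split: l1_idx=6, l2_idx=5, offset=2
L1[6] = 0
L2[0][5] = 52
paddr = 52 * 32 + 2 = 1666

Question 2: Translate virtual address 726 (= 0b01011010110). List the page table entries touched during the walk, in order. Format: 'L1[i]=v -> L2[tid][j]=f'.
vaddr = 726 = 0b01011010110
Split: l1_idx=2, l2_idx=6, offset=22

Answer: L1[2]=2 -> L2[2][6]=91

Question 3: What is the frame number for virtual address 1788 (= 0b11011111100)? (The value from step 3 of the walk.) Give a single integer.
vaddr = 1788: l1_idx=6, l2_idx=7
L1[6] = 0; L2[0][7] = 4

Answer: 4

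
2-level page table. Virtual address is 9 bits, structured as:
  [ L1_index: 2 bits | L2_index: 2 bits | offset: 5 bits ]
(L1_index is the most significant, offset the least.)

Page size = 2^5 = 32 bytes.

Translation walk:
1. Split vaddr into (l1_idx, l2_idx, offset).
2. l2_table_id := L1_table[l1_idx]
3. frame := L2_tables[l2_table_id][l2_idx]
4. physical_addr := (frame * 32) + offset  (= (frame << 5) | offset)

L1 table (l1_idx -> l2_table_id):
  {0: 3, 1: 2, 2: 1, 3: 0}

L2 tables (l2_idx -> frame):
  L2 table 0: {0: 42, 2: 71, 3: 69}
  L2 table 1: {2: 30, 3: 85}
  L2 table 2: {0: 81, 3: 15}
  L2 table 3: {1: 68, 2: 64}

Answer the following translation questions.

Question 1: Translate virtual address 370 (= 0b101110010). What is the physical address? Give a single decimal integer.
vaddr = 370 = 0b101110010
Split: l1_idx=2, l2_idx=3, offset=18
L1[2] = 1
L2[1][3] = 85
paddr = 85 * 32 + 18 = 2738

Answer: 2738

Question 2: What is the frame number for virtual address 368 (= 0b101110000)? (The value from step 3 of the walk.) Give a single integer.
vaddr = 368: l1_idx=2, l2_idx=3
L1[2] = 1; L2[1][3] = 85

Answer: 85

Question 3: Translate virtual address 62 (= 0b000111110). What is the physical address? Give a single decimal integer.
Answer: 2206

Derivation:
vaddr = 62 = 0b000111110
Split: l1_idx=0, l2_idx=1, offset=30
L1[0] = 3
L2[3][1] = 68
paddr = 68 * 32 + 30 = 2206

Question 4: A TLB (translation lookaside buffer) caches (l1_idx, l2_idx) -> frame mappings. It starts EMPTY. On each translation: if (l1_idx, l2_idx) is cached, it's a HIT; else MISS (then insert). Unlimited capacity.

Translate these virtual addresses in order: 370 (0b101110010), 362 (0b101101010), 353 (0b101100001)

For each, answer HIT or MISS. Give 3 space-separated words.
vaddr=370: (2,3) not in TLB -> MISS, insert
vaddr=362: (2,3) in TLB -> HIT
vaddr=353: (2,3) in TLB -> HIT

Answer: MISS HIT HIT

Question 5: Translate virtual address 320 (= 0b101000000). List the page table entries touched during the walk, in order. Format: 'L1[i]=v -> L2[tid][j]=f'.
vaddr = 320 = 0b101000000
Split: l1_idx=2, l2_idx=2, offset=0

Answer: L1[2]=1 -> L2[1][2]=30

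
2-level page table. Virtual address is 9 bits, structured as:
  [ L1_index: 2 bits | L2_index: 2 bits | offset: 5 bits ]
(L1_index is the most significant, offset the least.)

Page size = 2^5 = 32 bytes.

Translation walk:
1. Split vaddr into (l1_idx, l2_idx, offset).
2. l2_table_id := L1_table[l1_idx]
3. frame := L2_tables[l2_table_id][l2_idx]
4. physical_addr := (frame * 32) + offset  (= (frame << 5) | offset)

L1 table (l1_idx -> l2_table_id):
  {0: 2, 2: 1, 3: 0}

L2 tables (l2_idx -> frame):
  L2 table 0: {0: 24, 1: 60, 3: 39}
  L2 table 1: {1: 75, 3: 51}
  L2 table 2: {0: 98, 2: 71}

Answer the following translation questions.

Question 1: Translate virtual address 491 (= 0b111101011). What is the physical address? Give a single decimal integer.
Answer: 1259

Derivation:
vaddr = 491 = 0b111101011
Split: l1_idx=3, l2_idx=3, offset=11
L1[3] = 0
L2[0][3] = 39
paddr = 39 * 32 + 11 = 1259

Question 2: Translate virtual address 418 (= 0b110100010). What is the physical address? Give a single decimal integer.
Answer: 1922

Derivation:
vaddr = 418 = 0b110100010
Split: l1_idx=3, l2_idx=1, offset=2
L1[3] = 0
L2[0][1] = 60
paddr = 60 * 32 + 2 = 1922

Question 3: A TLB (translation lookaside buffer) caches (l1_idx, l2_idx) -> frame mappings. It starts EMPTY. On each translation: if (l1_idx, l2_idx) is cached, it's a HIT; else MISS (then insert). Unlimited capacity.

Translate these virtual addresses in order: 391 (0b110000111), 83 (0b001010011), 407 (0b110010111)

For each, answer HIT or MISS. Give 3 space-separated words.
vaddr=391: (3,0) not in TLB -> MISS, insert
vaddr=83: (0,2) not in TLB -> MISS, insert
vaddr=407: (3,0) in TLB -> HIT

Answer: MISS MISS HIT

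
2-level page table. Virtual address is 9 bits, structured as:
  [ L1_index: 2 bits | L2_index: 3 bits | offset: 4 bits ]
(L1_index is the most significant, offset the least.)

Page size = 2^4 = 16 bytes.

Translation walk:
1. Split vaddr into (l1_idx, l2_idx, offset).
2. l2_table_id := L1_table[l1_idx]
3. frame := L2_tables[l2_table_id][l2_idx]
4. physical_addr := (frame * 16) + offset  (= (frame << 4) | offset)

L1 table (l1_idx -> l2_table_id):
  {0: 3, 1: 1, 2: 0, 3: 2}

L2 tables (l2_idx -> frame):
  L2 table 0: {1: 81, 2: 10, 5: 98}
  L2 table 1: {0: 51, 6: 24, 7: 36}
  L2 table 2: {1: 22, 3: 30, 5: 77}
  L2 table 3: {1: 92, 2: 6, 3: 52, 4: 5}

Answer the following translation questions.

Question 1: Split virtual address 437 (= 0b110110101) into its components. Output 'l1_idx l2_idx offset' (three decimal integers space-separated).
vaddr = 437 = 0b110110101
  top 2 bits -> l1_idx = 3
  next 3 bits -> l2_idx = 3
  bottom 4 bits -> offset = 5

Answer: 3 3 5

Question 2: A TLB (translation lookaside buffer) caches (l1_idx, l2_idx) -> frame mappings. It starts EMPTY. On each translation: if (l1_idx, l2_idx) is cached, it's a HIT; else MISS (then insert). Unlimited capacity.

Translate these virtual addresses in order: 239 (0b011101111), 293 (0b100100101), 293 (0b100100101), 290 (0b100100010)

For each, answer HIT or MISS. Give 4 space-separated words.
Answer: MISS MISS HIT HIT

Derivation:
vaddr=239: (1,6) not in TLB -> MISS, insert
vaddr=293: (2,2) not in TLB -> MISS, insert
vaddr=293: (2,2) in TLB -> HIT
vaddr=290: (2,2) in TLB -> HIT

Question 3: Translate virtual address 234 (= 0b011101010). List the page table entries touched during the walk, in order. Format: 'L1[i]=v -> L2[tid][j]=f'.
vaddr = 234 = 0b011101010
Split: l1_idx=1, l2_idx=6, offset=10

Answer: L1[1]=1 -> L2[1][6]=24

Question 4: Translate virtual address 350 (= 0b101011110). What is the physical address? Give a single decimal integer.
vaddr = 350 = 0b101011110
Split: l1_idx=2, l2_idx=5, offset=14
L1[2] = 0
L2[0][5] = 98
paddr = 98 * 16 + 14 = 1582

Answer: 1582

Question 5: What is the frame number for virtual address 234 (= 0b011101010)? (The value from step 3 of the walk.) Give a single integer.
vaddr = 234: l1_idx=1, l2_idx=6
L1[1] = 1; L2[1][6] = 24

Answer: 24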